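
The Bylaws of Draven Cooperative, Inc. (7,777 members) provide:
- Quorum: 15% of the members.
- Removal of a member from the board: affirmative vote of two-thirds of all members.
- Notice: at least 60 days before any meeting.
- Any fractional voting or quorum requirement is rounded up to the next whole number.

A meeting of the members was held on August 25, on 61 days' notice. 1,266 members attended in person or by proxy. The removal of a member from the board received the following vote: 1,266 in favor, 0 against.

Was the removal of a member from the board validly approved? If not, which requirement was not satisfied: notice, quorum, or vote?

Invalid — vote requirement not satisfied.

Notice: 61 days given; 60 required. Satisfied.
Quorum: 15% of 7,777 = 1,166.55, rounded up to 1,167; 1,266 present. Satisfied.
Vote: requires two-thirds of all members (7,777); 2/3 of 7777 = 5184.67, rounded up to 5185, so 5,185 needed; 1,266 in favor. Not satisfied.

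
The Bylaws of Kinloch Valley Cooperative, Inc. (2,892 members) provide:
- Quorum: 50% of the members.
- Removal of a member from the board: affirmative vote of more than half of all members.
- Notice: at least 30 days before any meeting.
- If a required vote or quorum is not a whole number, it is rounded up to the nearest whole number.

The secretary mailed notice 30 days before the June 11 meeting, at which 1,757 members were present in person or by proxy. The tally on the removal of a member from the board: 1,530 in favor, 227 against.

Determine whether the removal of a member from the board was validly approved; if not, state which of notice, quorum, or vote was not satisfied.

Valid — all requirements satisfied.

Notice: 30 days given; 30 required. Satisfied.
Quorum: 50% of 2,892 = 1,446; 1,757 present. Satisfied.
Vote: requires a majority of all members (2,892); a majority of 2892 is 1447, so 1,447 needed; 1,530 in favor. Satisfied.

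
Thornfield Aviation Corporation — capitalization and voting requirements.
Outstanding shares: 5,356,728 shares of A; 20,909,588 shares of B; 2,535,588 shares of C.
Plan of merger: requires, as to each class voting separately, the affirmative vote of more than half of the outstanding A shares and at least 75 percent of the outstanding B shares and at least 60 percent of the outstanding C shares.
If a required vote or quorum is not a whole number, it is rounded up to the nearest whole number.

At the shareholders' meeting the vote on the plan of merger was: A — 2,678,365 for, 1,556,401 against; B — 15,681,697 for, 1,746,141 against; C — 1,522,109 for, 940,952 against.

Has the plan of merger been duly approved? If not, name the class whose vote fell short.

A: a majority of 5356728 is 2678365; 2,678,365 required, 2,678,365 in favor — approved.
B: 3/4 of 20909588 = 15682191; 15,682,191 required, 15,681,697 in favor — not approved.
C: 3/5 of 2535588 = 1521352.80, rounded up to 1521353; 1,521,353 required, 1,522,109 in favor — approved.

Not approved — the B shares did not give the required vote.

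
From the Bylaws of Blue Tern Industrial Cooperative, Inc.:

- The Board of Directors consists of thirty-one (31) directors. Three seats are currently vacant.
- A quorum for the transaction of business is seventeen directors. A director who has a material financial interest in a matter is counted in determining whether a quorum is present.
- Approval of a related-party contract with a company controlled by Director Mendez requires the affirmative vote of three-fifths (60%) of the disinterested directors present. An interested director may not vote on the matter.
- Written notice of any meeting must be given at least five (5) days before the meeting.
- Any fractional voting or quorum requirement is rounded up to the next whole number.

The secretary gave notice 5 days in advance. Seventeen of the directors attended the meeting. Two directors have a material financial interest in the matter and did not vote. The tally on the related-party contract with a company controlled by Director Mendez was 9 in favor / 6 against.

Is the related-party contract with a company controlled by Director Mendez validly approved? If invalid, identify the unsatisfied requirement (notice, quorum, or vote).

Notice: 5 days given; 5 required (5 ≥ 5). Satisfied.
Quorum: 17 present (interested directors count toward quorum); quorum is 17. Satisfied.
Vote: the related-party contract with a company controlled by Director Mendez requires three-fifths of the disinterested directors present (17 − 2 = 15). 3/5 of 15 = 9, so 9 affirmative votes are needed; 9 voted in favor. Satisfied.

Valid — all requirements satisfied.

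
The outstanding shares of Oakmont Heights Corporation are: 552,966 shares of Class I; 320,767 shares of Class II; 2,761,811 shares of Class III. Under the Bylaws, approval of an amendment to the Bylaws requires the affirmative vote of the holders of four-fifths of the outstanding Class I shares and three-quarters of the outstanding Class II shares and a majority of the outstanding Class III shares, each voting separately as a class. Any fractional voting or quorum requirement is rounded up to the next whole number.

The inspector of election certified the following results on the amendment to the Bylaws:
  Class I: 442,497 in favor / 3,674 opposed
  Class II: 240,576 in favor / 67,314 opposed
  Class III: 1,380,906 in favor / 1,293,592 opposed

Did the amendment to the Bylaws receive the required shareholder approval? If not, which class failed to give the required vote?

Class I: 4/5 of 552966 = 442372.80, rounded up to 442373; 442,373 required, 442,497 in favor — approved.
Class II: 3/4 of 320767 = 240575.25, rounded up to 240576; 240,576 required, 240,576 in favor — approved.
Class III: a majority of 2761811 is 1380906; 1,380,906 required, 1,380,906 in favor — approved.

Approved — every class gave the required vote.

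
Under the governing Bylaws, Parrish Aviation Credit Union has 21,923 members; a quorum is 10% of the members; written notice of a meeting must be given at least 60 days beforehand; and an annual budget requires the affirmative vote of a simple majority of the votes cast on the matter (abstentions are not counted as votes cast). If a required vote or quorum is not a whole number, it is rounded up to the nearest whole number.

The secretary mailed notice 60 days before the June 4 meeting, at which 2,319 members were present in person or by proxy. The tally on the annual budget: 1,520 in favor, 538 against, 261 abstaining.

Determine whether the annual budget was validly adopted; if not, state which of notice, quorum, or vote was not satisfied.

Valid — all requirements satisfied.

Notice: 60 days given; 60 required. Satisfied.
Quorum: 10% of 21,923 = 2,192.30, rounded up to 2,193; 2,319 present. Satisfied.
Vote: requires a majority of the votes cast (2,319 − 261 abstaining = 2,058); a majority of 2058 is 1030, so 1,030 needed; 1,520 in favor. Satisfied.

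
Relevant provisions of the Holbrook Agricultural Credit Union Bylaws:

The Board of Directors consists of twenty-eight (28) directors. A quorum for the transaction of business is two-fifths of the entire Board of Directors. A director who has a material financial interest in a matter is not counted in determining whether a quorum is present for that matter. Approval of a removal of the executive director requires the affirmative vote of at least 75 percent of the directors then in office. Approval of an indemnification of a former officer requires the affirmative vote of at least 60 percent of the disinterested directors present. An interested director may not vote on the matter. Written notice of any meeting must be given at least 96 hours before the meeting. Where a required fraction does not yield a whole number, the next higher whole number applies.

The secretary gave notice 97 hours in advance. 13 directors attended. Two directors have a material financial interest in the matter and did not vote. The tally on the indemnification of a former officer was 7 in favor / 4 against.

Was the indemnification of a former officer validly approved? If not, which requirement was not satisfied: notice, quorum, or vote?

Notice: 97 hours given; 96 required (97 ≥ 96). Satisfied.
Quorum: 13 present, but the 2 interested directors do not count, leaving 11. Quorum is 12. Not satisfied.
Vote: the indemnification of a former officer requires three-fifths of the disinterested directors present (13 − 2 = 11). 3/5 of 11 = 6.60, rounded up to 7, so 7 affirmative votes are needed; 7 voted in favor. Satisfied. (Moot — without a quorum no business can be validly transacted.)

Invalid — quorum requirement not satisfied.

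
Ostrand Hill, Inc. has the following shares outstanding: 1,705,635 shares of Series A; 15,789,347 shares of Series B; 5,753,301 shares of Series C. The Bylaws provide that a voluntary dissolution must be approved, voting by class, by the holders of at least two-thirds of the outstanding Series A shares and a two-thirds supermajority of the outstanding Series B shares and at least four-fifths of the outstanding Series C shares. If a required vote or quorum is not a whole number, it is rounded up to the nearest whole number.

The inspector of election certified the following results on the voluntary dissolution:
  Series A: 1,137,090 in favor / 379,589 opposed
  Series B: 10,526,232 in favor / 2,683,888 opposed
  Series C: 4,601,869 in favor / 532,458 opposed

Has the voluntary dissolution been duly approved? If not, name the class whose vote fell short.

Not approved — the Series C shares did not give the required vote.

Series A: 2/3 of 1705635 = 1137090; 1,137,090 required, 1,137,090 in favor — approved.
Series B: 2/3 of 15789347 = 10526231.33, rounded up to 10526232; 10,526,232 required, 10,526,232 in favor — approved.
Series C: 4/5 of 5753301 = 4602640.80, rounded up to 4602641; 4,602,641 required, 4,601,869 in favor — not approved.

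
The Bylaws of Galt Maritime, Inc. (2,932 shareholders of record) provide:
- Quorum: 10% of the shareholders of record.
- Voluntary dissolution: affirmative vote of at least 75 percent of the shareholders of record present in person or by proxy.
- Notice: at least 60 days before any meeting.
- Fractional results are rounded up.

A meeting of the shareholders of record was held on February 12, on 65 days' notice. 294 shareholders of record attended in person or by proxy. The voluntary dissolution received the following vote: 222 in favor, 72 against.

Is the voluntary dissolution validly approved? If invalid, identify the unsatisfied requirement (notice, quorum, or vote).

Valid — all requirements satisfied.

Notice: 65 days given; 60 required. Satisfied.
Quorum: 10% of 2,932 = 293.20, rounded up to 294; 294 present. Satisfied.
Vote: requires three-fourths of those present (294); 3/4 of 294 = 220.50, rounded up to 221, so 221 needed; 222 in favor. Satisfied.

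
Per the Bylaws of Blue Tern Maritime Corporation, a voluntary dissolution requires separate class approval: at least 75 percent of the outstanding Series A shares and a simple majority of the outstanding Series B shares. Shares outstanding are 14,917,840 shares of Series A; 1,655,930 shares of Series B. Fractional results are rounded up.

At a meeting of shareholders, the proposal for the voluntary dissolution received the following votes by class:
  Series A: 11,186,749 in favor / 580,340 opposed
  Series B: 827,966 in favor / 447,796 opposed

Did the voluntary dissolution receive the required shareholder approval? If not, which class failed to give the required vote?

Series A: 3/4 of 14917840 = 11188380; 11,188,380 required, 11,186,749 in favor — not approved.
Series B: a majority of 1655930 is 827966; 827,966 required, 827,966 in favor — approved.

Not approved — the Series A shares did not give the required vote.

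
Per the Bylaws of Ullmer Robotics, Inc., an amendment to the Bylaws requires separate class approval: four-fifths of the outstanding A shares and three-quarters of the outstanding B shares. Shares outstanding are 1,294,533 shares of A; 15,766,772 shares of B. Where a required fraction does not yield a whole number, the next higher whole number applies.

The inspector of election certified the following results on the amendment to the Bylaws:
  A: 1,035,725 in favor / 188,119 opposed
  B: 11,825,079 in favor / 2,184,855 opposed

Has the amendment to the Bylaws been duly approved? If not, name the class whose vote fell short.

Approved — every class gave the required vote.

A: 4/5 of 1294533 = 1035626.40, rounded up to 1035627; 1,035,627 required, 1,035,725 in favor — approved.
B: 3/4 of 15766772 = 11825079; 11,825,079 required, 11,825,079 in favor — approved.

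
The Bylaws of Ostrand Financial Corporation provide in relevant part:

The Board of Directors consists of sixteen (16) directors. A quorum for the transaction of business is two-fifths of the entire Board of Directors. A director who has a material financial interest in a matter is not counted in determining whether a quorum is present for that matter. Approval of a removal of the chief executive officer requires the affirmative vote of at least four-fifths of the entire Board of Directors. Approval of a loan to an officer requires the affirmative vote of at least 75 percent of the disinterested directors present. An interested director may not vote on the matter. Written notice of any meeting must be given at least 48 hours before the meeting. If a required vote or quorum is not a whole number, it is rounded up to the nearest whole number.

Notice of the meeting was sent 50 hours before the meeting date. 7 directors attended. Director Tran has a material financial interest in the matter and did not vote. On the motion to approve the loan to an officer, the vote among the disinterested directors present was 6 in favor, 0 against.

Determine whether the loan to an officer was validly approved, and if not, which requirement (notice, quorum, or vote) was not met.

Invalid — quorum requirement not satisfied.

Notice: 50 hours given; 48 required (50 ≥ 48). Satisfied.
Quorum: 7 present, but the 1 interested director does not count, leaving 6. Quorum is 7. Not satisfied.
Vote: the loan to an officer requires three-fourths of the disinterested directors present (7 − 1 = 6). 3/4 of 6 = 4.50, rounded up to 5, so 5 affirmative votes are needed; 6 voted in favor. Satisfied. (Moot — without a quorum no business can be validly transacted.)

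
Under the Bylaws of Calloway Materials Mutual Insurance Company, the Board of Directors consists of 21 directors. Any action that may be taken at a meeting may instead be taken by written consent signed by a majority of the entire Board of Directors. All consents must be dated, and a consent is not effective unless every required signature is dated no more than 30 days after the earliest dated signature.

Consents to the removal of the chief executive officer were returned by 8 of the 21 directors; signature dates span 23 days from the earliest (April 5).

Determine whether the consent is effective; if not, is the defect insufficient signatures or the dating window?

Signatures required: a majority of 21 — a majority of 21 is 11, so 11 needed; 8 signed. Insufficient.
Dating window: the latest signature is 23 days after the earliest; the limit is 30 days. Within the window.

Not effective — insufficient signatures.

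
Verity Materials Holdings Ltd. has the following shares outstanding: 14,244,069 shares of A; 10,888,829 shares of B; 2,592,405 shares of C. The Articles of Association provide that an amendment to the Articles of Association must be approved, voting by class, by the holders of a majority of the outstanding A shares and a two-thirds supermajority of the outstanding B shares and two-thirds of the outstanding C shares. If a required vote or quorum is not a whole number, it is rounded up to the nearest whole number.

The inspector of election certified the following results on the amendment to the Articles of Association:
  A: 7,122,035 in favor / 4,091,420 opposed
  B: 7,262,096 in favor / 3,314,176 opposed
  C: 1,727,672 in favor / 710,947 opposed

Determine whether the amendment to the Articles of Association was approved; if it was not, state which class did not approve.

Not approved — the C shares did not give the required vote.

A: a majority of 14244069 is 7122035; 7,122,035 required, 7,122,035 in favor — approved.
B: 2/3 of 10888829 = 7259219.33, rounded up to 7259220; 7,259,220 required, 7,262,096 in favor — approved.
C: 2/3 of 2592405 = 1728270; 1,728,270 required, 1,727,672 in favor — not approved.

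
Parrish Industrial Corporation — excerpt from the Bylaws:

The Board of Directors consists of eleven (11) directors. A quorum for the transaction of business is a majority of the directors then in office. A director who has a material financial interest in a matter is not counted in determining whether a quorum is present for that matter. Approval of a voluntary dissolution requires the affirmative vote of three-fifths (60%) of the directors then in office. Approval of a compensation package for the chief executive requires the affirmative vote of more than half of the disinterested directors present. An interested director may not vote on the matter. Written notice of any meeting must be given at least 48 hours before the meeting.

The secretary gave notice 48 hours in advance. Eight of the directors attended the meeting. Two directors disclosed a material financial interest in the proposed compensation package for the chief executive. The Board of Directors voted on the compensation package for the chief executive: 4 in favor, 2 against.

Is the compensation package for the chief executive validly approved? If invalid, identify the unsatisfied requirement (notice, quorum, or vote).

Notice: 48 hours given; 48 required (48 ≥ 48). Satisfied.
Quorum: 8 present, but the 2 interested directors do not count, leaving 6. Quorum is 6. Satisfied.
Vote: the compensation package for the chief executive requires a majority of the disinterested directors present (8 − 2 = 6). A majority of 6 is 4, so 4 affirmative votes are needed; 4 voted in favor. Satisfied.

Valid — all requirements satisfied.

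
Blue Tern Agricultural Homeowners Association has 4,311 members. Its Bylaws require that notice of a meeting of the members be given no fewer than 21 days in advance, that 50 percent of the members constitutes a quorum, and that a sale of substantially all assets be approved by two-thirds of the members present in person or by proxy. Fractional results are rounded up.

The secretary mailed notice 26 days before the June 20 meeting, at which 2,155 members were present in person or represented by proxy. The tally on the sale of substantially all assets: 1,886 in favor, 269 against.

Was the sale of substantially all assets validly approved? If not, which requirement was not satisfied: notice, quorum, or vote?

Notice: 26 days given; 21 required. Satisfied.
Quorum: 50% of 4,311 = 2,155.50, rounded up to 2,156; 2,155 present. Not satisfied.
Vote: requires two-thirds of those present (2,155); 2/3 of 2155 = 1436.67, rounded up to 1437, so 1,437 needed; 1,886 in favor. Satisfied.

Invalid — quorum requirement not satisfied.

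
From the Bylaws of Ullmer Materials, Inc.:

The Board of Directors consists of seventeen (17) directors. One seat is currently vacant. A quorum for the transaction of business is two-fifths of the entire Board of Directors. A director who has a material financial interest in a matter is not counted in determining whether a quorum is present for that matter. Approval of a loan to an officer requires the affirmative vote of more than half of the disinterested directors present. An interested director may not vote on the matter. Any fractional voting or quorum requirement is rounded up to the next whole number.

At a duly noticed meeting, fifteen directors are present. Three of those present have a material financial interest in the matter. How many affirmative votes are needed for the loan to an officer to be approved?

7

The loan to an officer requires a majority of the disinterested directors present (15 − 3 = 12).
A majority of 12 is 7.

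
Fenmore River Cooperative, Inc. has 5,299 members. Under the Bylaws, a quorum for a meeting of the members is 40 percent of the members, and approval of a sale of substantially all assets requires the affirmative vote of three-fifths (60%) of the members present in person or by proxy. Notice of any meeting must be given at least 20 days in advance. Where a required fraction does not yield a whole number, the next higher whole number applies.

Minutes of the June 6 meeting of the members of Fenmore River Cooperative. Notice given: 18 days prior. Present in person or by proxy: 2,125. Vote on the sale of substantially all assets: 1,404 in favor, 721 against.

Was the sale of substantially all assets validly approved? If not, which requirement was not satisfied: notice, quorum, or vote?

Notice: 18 days given; 20 required. Not satisfied.
Quorum: 40% of 5,299 = 2,119.60, rounded up to 2,120; 2,125 present. Satisfied.
Vote: requires three-fifths of those present (2,125); 3/5 of 2125 = 1275, so 1,275 needed; 1,404 in favor. Satisfied.

Invalid — notice requirement not satisfied.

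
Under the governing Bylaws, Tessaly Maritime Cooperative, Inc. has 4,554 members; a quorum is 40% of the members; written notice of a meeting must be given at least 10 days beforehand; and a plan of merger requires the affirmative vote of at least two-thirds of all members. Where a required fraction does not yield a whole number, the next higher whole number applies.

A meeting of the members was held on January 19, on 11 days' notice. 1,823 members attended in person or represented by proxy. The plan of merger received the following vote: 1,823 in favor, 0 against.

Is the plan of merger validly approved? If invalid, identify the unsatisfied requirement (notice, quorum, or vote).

Notice: 11 days given; 10 required. Satisfied.
Quorum: 40% of 4,554 = 1,821.60, rounded up to 1,822; 1,823 present. Satisfied.
Vote: requires two-thirds of all members (4,554); 2/3 of 4554 = 3036, so 3,036 needed; 1,823 in favor. Not satisfied.

Invalid — vote requirement not satisfied.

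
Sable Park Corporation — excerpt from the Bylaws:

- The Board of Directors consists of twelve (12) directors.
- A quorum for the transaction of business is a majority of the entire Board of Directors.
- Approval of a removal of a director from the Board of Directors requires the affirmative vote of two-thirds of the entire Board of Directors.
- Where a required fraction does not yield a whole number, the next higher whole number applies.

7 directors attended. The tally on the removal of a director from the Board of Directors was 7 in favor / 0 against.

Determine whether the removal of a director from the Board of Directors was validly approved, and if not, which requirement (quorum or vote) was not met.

Invalid — vote requirement not satisfied.

Quorum: 7 present; quorum is 7. Satisfied.
Vote: the removal of a director from the Board of Directors requires two-thirds of the entire Board of Directors (12). 2/3 of 12 = 8, so 8 affirmative votes are needed; 7 voted in favor. Not satisfied.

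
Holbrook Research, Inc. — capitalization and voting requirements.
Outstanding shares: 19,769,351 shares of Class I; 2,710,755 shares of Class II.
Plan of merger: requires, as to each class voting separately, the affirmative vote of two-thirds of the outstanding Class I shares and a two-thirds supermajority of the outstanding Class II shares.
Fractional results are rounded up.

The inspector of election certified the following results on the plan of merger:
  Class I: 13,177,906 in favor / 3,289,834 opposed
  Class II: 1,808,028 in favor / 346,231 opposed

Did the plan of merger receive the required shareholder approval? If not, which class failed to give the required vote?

Not approved — the Class I shares did not give the required vote.

Class I: 2/3 of 19769351 = 13179567.33, rounded up to 13179568; 13,179,568 required, 13,177,906 in favor — not approved.
Class II: 2/3 of 2710755 = 1807170; 1,807,170 required, 1,808,028 in favor — approved.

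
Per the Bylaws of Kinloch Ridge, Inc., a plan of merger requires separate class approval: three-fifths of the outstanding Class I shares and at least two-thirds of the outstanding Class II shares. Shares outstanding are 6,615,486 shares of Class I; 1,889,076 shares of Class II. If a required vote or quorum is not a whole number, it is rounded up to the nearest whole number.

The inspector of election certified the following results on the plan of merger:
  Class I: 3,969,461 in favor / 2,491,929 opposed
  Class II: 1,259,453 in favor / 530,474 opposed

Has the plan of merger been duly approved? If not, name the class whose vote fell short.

Approved — every class gave the required vote.

Class I: 3/5 of 6615486 = 3969291.60, rounded up to 3969292; 3,969,292 required, 3,969,461 in favor — approved.
Class II: 2/3 of 1889076 = 1259384; 1,259,384 required, 1,259,453 in favor — approved.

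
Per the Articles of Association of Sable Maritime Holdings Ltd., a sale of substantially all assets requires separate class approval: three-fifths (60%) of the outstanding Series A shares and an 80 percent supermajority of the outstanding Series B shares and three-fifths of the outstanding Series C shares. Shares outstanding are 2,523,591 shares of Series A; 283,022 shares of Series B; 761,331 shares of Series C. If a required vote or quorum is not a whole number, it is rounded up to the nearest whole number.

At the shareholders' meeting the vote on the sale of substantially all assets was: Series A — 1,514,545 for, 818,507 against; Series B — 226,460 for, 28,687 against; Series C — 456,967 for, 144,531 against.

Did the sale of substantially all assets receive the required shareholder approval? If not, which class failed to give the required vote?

Series A: 3/5 of 2523591 = 1514154.60, rounded up to 1514155; 1,514,155 required, 1,514,545 in favor — approved.
Series B: 4/5 of 283022 = 226417.60, rounded up to 226418; 226,418 required, 226,460 in favor — approved.
Series C: 3/5 of 761331 = 456798.60, rounded up to 456799; 456,799 required, 456,967 in favor — approved.

Approved — every class gave the required vote.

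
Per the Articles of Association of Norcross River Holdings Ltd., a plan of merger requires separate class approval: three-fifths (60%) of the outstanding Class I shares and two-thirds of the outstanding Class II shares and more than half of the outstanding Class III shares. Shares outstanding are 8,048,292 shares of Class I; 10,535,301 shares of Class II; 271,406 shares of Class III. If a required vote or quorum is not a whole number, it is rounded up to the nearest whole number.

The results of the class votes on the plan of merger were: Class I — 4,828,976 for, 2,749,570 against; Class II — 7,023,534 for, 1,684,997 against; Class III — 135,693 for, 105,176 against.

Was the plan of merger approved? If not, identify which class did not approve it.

Not approved — the Class III shares did not give the required vote.

Class I: 3/5 of 8048292 = 4828975.20, rounded up to 4828976; 4,828,976 required, 4,828,976 in favor — approved.
Class II: 2/3 of 10535301 = 7023534; 7,023,534 required, 7,023,534 in favor — approved.
Class III: a majority of 271406 is 135704; 135,704 required, 135,693 in favor — not approved.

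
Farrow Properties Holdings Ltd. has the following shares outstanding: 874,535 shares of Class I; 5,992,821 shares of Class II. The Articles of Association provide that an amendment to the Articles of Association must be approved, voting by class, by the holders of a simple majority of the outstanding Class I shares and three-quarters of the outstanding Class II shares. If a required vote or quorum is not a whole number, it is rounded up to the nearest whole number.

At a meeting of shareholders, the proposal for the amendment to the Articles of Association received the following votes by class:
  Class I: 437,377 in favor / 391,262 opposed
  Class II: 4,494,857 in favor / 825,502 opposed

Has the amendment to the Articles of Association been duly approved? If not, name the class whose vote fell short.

Class I: a majority of 874535 is 437268; 437,268 required, 437,377 in favor — approved.
Class II: 3/4 of 5992821 = 4494615.75, rounded up to 4494616; 4,494,616 required, 4,494,857 in favor — approved.

Approved — every class gave the required vote.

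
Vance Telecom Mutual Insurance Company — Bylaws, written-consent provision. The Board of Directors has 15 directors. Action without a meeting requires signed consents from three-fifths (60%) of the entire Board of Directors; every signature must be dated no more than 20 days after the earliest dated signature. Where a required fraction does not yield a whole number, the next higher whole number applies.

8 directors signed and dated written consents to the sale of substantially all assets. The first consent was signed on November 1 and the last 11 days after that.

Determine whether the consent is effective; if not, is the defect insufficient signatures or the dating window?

Signatures required: three-fifths (60%) of 15 — 3/5 of 15 = 9, so 9 needed; 8 signed. Insufficient.
Dating window: the latest signature is 11 days after the earliest; the limit is 20 days. Within the window.

Not effective — insufficient signatures.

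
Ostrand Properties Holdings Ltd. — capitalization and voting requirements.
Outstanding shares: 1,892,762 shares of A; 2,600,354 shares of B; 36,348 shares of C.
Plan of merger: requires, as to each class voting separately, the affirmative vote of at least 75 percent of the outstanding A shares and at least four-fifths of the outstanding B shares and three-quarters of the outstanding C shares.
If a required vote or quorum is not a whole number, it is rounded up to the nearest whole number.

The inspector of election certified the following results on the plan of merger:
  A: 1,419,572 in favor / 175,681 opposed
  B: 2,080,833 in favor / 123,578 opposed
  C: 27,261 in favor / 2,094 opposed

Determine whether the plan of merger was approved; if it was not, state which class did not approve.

Approved — every class gave the required vote.

A: 3/4 of 1892762 = 1419571.50, rounded up to 1419572; 1,419,572 required, 1,419,572 in favor — approved.
B: 4/5 of 2600354 = 2080283.20, rounded up to 2080284; 2,080,284 required, 2,080,833 in favor — approved.
C: 3/4 of 36348 = 27261; 27,261 required, 27,261 in favor — approved.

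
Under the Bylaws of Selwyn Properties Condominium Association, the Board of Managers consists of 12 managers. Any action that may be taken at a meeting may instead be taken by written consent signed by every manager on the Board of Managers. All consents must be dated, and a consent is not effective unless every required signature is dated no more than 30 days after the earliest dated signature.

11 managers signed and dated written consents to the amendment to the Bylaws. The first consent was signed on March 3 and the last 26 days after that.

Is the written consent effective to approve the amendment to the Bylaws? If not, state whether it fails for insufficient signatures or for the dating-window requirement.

Not effective — insufficient signatures.

Signatures required: all of 12 — unanimous means all 12, so 12 needed; 11 signed. Insufficient.
Dating window: the latest signature is 26 days after the earliest; the limit is 30 days. Within the window.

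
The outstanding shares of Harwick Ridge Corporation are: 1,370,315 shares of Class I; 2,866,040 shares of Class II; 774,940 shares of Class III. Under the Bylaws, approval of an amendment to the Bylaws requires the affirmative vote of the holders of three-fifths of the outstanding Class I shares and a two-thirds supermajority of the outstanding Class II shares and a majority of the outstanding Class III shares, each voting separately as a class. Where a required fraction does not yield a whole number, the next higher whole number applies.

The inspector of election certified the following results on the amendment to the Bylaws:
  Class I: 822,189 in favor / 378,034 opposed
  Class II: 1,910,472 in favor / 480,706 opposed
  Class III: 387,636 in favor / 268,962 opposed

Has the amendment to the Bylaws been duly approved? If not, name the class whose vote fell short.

Class I: 3/5 of 1370315 = 822189; 822,189 required, 822,189 in favor — approved.
Class II: 2/3 of 2866040 = 1910693.33, rounded up to 1910694; 1,910,694 required, 1,910,472 in favor — not approved.
Class III: a majority of 774940 is 387471; 387,471 required, 387,636 in favor — approved.

Not approved — the Class II shares did not give the required vote.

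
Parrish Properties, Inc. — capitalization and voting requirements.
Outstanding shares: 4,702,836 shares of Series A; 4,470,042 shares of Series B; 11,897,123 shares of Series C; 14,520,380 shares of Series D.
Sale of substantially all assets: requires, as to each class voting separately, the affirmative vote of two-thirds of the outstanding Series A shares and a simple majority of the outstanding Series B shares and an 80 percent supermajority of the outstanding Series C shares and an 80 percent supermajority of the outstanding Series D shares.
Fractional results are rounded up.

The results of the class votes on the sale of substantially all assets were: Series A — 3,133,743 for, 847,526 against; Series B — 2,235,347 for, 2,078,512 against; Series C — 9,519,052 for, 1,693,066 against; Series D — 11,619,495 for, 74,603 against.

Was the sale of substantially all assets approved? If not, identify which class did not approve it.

Series A: 2/3 of 4702836 = 3135224; 3,135,224 required, 3,133,743 in favor — not approved.
Series B: a majority of 4470042 is 2235022; 2,235,022 required, 2,235,347 in favor — approved.
Series C: 4/5 of 11897123 = 9517698.40, rounded up to 9517699; 9,517,699 required, 9,519,052 in favor — approved.
Series D: 4/5 of 14520380 = 11616304; 11,616,304 required, 11,619,495 in favor — approved.

Not approved — the Series A shares did not give the required vote.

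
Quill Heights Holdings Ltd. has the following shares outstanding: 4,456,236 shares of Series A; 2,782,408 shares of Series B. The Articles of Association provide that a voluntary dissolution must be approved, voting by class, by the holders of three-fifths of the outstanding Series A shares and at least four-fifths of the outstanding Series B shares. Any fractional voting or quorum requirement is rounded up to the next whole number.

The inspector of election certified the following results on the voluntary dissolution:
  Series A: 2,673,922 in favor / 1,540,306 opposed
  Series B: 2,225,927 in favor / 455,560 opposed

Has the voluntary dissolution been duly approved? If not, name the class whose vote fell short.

Series A: 3/5 of 4456236 = 2673741.60, rounded up to 2673742; 2,673,742 required, 2,673,922 in favor — approved.
Series B: 4/5 of 2782408 = 2225926.40, rounded up to 2225927; 2,225,927 required, 2,225,927 in favor — approved.

Approved — every class gave the required vote.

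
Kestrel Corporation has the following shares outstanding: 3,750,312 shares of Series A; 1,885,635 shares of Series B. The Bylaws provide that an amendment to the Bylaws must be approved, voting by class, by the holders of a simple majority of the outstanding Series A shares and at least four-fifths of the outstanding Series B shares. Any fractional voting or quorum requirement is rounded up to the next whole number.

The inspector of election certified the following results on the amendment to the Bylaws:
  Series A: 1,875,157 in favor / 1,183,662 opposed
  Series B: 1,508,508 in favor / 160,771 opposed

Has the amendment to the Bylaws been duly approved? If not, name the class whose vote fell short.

Approved — every class gave the required vote.

Series A: a majority of 3750312 is 1875157; 1,875,157 required, 1,875,157 in favor — approved.
Series B: 4/5 of 1885635 = 1508508; 1,508,508 required, 1,508,508 in favor — approved.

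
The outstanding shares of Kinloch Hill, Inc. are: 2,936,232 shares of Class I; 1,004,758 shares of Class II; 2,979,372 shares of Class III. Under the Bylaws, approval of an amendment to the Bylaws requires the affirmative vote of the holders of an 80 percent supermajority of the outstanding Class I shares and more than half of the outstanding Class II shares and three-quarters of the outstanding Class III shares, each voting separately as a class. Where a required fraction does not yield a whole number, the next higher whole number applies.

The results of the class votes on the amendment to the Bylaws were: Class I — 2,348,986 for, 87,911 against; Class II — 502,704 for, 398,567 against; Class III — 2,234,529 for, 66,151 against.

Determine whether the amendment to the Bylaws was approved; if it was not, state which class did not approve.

Approved — every class gave the required vote.

Class I: 4/5 of 2936232 = 2348985.60, rounded up to 2348986; 2,348,986 required, 2,348,986 in favor — approved.
Class II: a majority of 1004758 is 502380; 502,380 required, 502,704 in favor — approved.
Class III: 3/4 of 2979372 = 2234529; 2,234,529 required, 2,234,529 in favor — approved.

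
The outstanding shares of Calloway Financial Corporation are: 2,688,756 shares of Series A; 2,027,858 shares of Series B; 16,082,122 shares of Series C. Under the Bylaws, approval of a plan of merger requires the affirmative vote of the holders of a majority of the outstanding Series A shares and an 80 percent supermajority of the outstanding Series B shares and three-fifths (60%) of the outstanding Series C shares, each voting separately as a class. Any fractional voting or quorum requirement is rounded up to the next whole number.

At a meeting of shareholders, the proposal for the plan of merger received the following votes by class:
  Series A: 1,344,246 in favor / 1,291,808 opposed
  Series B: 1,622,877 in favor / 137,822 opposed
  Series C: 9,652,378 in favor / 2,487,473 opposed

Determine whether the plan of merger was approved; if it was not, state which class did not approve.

Series A: a majority of 2688756 is 1344379; 1,344,379 required, 1,344,246 in favor — not approved.
Series B: 4/5 of 2027858 = 1622286.40, rounded up to 1622287; 1,622,287 required, 1,622,877 in favor — approved.
Series C: 3/5 of 16082122 = 9649273.20, rounded up to 9649274; 9,649,274 required, 9,652,378 in favor — approved.

Not approved — the Series A shares did not give the required vote.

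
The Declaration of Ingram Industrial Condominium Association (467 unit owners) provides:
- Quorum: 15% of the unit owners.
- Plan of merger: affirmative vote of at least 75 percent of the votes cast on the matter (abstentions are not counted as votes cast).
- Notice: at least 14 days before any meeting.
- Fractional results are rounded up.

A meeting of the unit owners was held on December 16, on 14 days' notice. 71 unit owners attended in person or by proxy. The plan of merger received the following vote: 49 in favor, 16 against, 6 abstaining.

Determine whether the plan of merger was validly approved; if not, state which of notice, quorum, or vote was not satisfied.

Valid — all requirements satisfied.

Notice: 14 days given; 14 required. Satisfied.
Quorum: 15% of 467 = 70.05, rounded up to 71; 71 present. Satisfied.
Vote: requires three-fourths of the votes cast (71 − 6 abstaining = 65); 3/4 of 65 = 48.75, rounded up to 49, so 49 needed; 49 in favor. Satisfied.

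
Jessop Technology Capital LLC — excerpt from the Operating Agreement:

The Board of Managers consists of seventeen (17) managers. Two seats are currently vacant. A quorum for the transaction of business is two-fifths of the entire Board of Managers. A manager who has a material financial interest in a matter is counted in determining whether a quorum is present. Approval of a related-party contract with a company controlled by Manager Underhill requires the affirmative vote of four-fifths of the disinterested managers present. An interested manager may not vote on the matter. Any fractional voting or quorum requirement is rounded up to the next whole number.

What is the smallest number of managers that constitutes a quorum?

7

2/5 of 17 = 6.80, rounded up to 7.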